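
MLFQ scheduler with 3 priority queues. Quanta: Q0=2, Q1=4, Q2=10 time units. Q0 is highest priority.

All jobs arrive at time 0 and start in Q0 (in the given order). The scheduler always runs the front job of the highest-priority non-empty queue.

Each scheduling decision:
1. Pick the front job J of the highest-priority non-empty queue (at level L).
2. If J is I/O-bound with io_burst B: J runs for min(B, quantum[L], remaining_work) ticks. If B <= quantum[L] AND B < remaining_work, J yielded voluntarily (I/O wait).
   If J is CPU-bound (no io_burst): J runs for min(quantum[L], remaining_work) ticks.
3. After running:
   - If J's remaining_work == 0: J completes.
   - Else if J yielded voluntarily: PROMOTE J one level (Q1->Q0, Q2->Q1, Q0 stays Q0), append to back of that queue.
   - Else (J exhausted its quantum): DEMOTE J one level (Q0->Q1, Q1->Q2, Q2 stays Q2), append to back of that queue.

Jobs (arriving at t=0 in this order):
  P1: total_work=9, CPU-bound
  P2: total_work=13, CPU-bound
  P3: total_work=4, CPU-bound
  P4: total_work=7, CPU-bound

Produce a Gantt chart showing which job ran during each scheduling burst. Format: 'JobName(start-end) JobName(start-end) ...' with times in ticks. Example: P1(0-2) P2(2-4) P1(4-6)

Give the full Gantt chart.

Answer: P1(0-2) P2(2-4) P3(4-6) P4(6-8) P1(8-12) P2(12-16) P3(16-18) P4(18-22) P1(22-25) P2(25-32) P4(32-33)

Derivation:
t=0-2: P1@Q0 runs 2, rem=7, quantum used, demote→Q1. Q0=[P2,P3,P4] Q1=[P1] Q2=[]
t=2-4: P2@Q0 runs 2, rem=11, quantum used, demote→Q1. Q0=[P3,P4] Q1=[P1,P2] Q2=[]
t=4-6: P3@Q0 runs 2, rem=2, quantum used, demote→Q1. Q0=[P4] Q1=[P1,P2,P3] Q2=[]
t=6-8: P4@Q0 runs 2, rem=5, quantum used, demote→Q1. Q0=[] Q1=[P1,P2,P3,P4] Q2=[]
t=8-12: P1@Q1 runs 4, rem=3, quantum used, demote→Q2. Q0=[] Q1=[P2,P3,P4] Q2=[P1]
t=12-16: P2@Q1 runs 4, rem=7, quantum used, demote→Q2. Q0=[] Q1=[P3,P4] Q2=[P1,P2]
t=16-18: P3@Q1 runs 2, rem=0, completes. Q0=[] Q1=[P4] Q2=[P1,P2]
t=18-22: P4@Q1 runs 4, rem=1, quantum used, demote→Q2. Q0=[] Q1=[] Q2=[P1,P2,P4]
t=22-25: P1@Q2 runs 3, rem=0, completes. Q0=[] Q1=[] Q2=[P2,P4]
t=25-32: P2@Q2 runs 7, rem=0, completes. Q0=[] Q1=[] Q2=[P4]
t=32-33: P4@Q2 runs 1, rem=0, completes. Q0=[] Q1=[] Q2=[]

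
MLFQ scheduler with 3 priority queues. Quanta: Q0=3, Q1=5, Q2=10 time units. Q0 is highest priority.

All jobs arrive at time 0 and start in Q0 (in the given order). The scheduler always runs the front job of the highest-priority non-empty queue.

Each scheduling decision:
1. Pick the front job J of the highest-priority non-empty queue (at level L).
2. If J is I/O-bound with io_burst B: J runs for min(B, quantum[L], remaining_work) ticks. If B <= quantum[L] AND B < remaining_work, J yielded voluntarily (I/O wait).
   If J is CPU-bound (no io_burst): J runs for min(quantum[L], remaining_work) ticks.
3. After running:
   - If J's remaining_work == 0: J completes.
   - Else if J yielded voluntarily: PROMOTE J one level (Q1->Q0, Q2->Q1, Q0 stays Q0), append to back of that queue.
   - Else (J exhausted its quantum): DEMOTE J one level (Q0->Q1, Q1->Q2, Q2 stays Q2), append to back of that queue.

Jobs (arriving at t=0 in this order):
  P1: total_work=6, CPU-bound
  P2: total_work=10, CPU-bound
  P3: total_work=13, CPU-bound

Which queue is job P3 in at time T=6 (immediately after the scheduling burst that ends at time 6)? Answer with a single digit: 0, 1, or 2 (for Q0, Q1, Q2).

Answer: 0

Derivation:
t=0-3: P1@Q0 runs 3, rem=3, quantum used, demote→Q1. Q0=[P2,P3] Q1=[P1] Q2=[]
t=3-6: P2@Q0 runs 3, rem=7, quantum used, demote→Q1. Q0=[P3] Q1=[P1,P2] Q2=[]
t=6-9: P3@Q0 runs 3, rem=10, quantum used, demote→Q1. Q0=[] Q1=[P1,P2,P3] Q2=[]
t=9-12: P1@Q1 runs 3, rem=0, completes. Q0=[] Q1=[P2,P3] Q2=[]
t=12-17: P2@Q1 runs 5, rem=2, quantum used, demote→Q2. Q0=[] Q1=[P3] Q2=[P2]
t=17-22: P3@Q1 runs 5, rem=5, quantum used, demote→Q2. Q0=[] Q1=[] Q2=[P2,P3]
t=22-24: P2@Q2 runs 2, rem=0, completes. Q0=[] Q1=[] Q2=[P3]
t=24-29: P3@Q2 runs 5, rem=0, completes. Q0=[] Q1=[] Q2=[]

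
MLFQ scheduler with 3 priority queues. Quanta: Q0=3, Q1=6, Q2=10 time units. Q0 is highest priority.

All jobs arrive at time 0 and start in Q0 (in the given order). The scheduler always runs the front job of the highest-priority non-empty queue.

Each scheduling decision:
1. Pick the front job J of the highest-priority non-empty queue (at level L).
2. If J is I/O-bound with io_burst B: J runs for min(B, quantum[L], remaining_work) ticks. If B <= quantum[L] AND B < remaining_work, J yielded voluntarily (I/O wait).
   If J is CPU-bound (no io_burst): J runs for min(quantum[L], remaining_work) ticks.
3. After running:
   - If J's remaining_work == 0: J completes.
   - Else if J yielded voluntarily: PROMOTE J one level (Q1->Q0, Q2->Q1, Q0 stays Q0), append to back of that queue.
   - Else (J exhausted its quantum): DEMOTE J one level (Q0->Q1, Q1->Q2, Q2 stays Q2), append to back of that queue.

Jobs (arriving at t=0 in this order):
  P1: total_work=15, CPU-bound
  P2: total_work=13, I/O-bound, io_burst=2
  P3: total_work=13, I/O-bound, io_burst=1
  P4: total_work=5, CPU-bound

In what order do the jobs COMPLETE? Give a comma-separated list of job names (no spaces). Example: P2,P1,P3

t=0-3: P1@Q0 runs 3, rem=12, quantum used, demote→Q1. Q0=[P2,P3,P4] Q1=[P1] Q2=[]
t=3-5: P2@Q0 runs 2, rem=11, I/O yield, promote→Q0. Q0=[P3,P4,P2] Q1=[P1] Q2=[]
t=5-6: P3@Q0 runs 1, rem=12, I/O yield, promote→Q0. Q0=[P4,P2,P3] Q1=[P1] Q2=[]
t=6-9: P4@Q0 runs 3, rem=2, quantum used, demote→Q1. Q0=[P2,P3] Q1=[P1,P4] Q2=[]
t=9-11: P2@Q0 runs 2, rem=9, I/O yield, promote→Q0. Q0=[P3,P2] Q1=[P1,P4] Q2=[]
t=11-12: P3@Q0 runs 1, rem=11, I/O yield, promote→Q0. Q0=[P2,P3] Q1=[P1,P4] Q2=[]
t=12-14: P2@Q0 runs 2, rem=7, I/O yield, promote→Q0. Q0=[P3,P2] Q1=[P1,P4] Q2=[]
t=14-15: P3@Q0 runs 1, rem=10, I/O yield, promote→Q0. Q0=[P2,P3] Q1=[P1,P4] Q2=[]
t=15-17: P2@Q0 runs 2, rem=5, I/O yield, promote→Q0. Q0=[P3,P2] Q1=[P1,P4] Q2=[]
t=17-18: P3@Q0 runs 1, rem=9, I/O yield, promote→Q0. Q0=[P2,P3] Q1=[P1,P4] Q2=[]
t=18-20: P2@Q0 runs 2, rem=3, I/O yield, promote→Q0. Q0=[P3,P2] Q1=[P1,P4] Q2=[]
t=20-21: P3@Q0 runs 1, rem=8, I/O yield, promote→Q0. Q0=[P2,P3] Q1=[P1,P4] Q2=[]
t=21-23: P2@Q0 runs 2, rem=1, I/O yield, promote→Q0. Q0=[P3,P2] Q1=[P1,P4] Q2=[]
t=23-24: P3@Q0 runs 1, rem=7, I/O yield, promote→Q0. Q0=[P2,P3] Q1=[P1,P4] Q2=[]
t=24-25: P2@Q0 runs 1, rem=0, completes. Q0=[P3] Q1=[P1,P4] Q2=[]
t=25-26: P3@Q0 runs 1, rem=6, I/O yield, promote→Q0. Q0=[P3] Q1=[P1,P4] Q2=[]
t=26-27: P3@Q0 runs 1, rem=5, I/O yield, promote→Q0. Q0=[P3] Q1=[P1,P4] Q2=[]
t=27-28: P3@Q0 runs 1, rem=4, I/O yield, promote→Q0. Q0=[P3] Q1=[P1,P4] Q2=[]
t=28-29: P3@Q0 runs 1, rem=3, I/O yield, promote→Q0. Q0=[P3] Q1=[P1,P4] Q2=[]
t=29-30: P3@Q0 runs 1, rem=2, I/O yield, promote→Q0. Q0=[P3] Q1=[P1,P4] Q2=[]
t=30-31: P3@Q0 runs 1, rem=1, I/O yield, promote→Q0. Q0=[P3] Q1=[P1,P4] Q2=[]
t=31-32: P3@Q0 runs 1, rem=0, completes. Q0=[] Q1=[P1,P4] Q2=[]
t=32-38: P1@Q1 runs 6, rem=6, quantum used, demote→Q2. Q0=[] Q1=[P4] Q2=[P1]
t=38-40: P4@Q1 runs 2, rem=0, completes. Q0=[] Q1=[] Q2=[P1]
t=40-46: P1@Q2 runs 6, rem=0, completes. Q0=[] Q1=[] Q2=[]

Answer: P2,P3,P4,P1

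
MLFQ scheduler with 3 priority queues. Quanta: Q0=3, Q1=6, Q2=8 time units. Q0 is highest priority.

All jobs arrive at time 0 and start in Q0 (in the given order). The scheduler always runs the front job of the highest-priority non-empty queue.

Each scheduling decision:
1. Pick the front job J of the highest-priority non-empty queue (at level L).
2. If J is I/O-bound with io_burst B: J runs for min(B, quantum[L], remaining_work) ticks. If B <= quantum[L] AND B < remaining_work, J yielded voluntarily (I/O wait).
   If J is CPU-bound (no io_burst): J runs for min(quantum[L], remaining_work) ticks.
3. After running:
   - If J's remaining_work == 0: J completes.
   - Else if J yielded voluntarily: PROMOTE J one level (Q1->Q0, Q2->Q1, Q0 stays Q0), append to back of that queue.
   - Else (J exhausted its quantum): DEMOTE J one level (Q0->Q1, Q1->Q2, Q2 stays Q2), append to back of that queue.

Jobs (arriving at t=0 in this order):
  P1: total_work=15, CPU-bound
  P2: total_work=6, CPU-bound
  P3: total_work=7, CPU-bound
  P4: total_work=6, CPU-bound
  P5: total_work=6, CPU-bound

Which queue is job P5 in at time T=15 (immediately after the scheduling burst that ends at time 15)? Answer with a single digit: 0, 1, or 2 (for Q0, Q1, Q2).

Answer: 1

Derivation:
t=0-3: P1@Q0 runs 3, rem=12, quantum used, demote→Q1. Q0=[P2,P3,P4,P5] Q1=[P1] Q2=[]
t=3-6: P2@Q0 runs 3, rem=3, quantum used, demote→Q1. Q0=[P3,P4,P5] Q1=[P1,P2] Q2=[]
t=6-9: P3@Q0 runs 3, rem=4, quantum used, demote→Q1. Q0=[P4,P5] Q1=[P1,P2,P3] Q2=[]
t=9-12: P4@Q0 runs 3, rem=3, quantum used, demote→Q1. Q0=[P5] Q1=[P1,P2,P3,P4] Q2=[]
t=12-15: P5@Q0 runs 3, rem=3, quantum used, demote→Q1. Q0=[] Q1=[P1,P2,P3,P4,P5] Q2=[]
t=15-21: P1@Q1 runs 6, rem=6, quantum used, demote→Q2. Q0=[] Q1=[P2,P3,P4,P5] Q2=[P1]
t=21-24: P2@Q1 runs 3, rem=0, completes. Q0=[] Q1=[P3,P4,P5] Q2=[P1]
t=24-28: P3@Q1 runs 4, rem=0, completes. Q0=[] Q1=[P4,P5] Q2=[P1]
t=28-31: P4@Q1 runs 3, rem=0, completes. Q0=[] Q1=[P5] Q2=[P1]
t=31-34: P5@Q1 runs 3, rem=0, completes. Q0=[] Q1=[] Q2=[P1]
t=34-40: P1@Q2 runs 6, rem=0, completes. Q0=[] Q1=[] Q2=[]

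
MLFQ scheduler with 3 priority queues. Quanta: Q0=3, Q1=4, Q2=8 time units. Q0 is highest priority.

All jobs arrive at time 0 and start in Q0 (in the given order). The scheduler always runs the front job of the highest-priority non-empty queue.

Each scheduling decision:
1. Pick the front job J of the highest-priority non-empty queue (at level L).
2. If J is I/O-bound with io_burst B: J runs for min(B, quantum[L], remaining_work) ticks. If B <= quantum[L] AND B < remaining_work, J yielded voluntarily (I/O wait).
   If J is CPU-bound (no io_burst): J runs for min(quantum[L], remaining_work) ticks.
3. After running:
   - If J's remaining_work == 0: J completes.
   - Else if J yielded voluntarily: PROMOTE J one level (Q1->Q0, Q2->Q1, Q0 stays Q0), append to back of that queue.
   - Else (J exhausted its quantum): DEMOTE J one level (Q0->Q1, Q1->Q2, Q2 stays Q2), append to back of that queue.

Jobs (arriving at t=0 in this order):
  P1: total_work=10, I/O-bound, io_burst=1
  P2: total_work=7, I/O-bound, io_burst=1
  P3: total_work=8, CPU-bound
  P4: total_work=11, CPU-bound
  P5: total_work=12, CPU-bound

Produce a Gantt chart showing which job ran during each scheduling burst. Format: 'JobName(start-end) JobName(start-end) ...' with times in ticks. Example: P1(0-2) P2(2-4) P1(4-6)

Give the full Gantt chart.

Answer: P1(0-1) P2(1-2) P3(2-5) P4(5-8) P5(8-11) P1(11-12) P2(12-13) P1(13-14) P2(14-15) P1(15-16) P2(16-17) P1(17-18) P2(18-19) P1(19-20) P2(20-21) P1(21-22) P2(22-23) P1(23-24) P1(24-25) P1(25-26) P3(26-30) P4(30-34) P5(34-38) P3(38-39) P4(39-43) P5(43-48)

Derivation:
t=0-1: P1@Q0 runs 1, rem=9, I/O yield, promote→Q0. Q0=[P2,P3,P4,P5,P1] Q1=[] Q2=[]
t=1-2: P2@Q0 runs 1, rem=6, I/O yield, promote→Q0. Q0=[P3,P4,P5,P1,P2] Q1=[] Q2=[]
t=2-5: P3@Q0 runs 3, rem=5, quantum used, demote→Q1. Q0=[P4,P5,P1,P2] Q1=[P3] Q2=[]
t=5-8: P4@Q0 runs 3, rem=8, quantum used, demote→Q1. Q0=[P5,P1,P2] Q1=[P3,P4] Q2=[]
t=8-11: P5@Q0 runs 3, rem=9, quantum used, demote→Q1. Q0=[P1,P2] Q1=[P3,P4,P5] Q2=[]
t=11-12: P1@Q0 runs 1, rem=8, I/O yield, promote→Q0. Q0=[P2,P1] Q1=[P3,P4,P5] Q2=[]
t=12-13: P2@Q0 runs 1, rem=5, I/O yield, promote→Q0. Q0=[P1,P2] Q1=[P3,P4,P5] Q2=[]
t=13-14: P1@Q0 runs 1, rem=7, I/O yield, promote→Q0. Q0=[P2,P1] Q1=[P3,P4,P5] Q2=[]
t=14-15: P2@Q0 runs 1, rem=4, I/O yield, promote→Q0. Q0=[P1,P2] Q1=[P3,P4,P5] Q2=[]
t=15-16: P1@Q0 runs 1, rem=6, I/O yield, promote→Q0. Q0=[P2,P1] Q1=[P3,P4,P5] Q2=[]
t=16-17: P2@Q0 runs 1, rem=3, I/O yield, promote→Q0. Q0=[P1,P2] Q1=[P3,P4,P5] Q2=[]
t=17-18: P1@Q0 runs 1, rem=5, I/O yield, promote→Q0. Q0=[P2,P1] Q1=[P3,P4,P5] Q2=[]
t=18-19: P2@Q0 runs 1, rem=2, I/O yield, promote→Q0. Q0=[P1,P2] Q1=[P3,P4,P5] Q2=[]
t=19-20: P1@Q0 runs 1, rem=4, I/O yield, promote→Q0. Q0=[P2,P1] Q1=[P3,P4,P5] Q2=[]
t=20-21: P2@Q0 runs 1, rem=1, I/O yield, promote→Q0. Q0=[P1,P2] Q1=[P3,P4,P5] Q2=[]
t=21-22: P1@Q0 runs 1, rem=3, I/O yield, promote→Q0. Q0=[P2,P1] Q1=[P3,P4,P5] Q2=[]
t=22-23: P2@Q0 runs 1, rem=0, completes. Q0=[P1] Q1=[P3,P4,P5] Q2=[]
t=23-24: P1@Q0 runs 1, rem=2, I/O yield, promote→Q0. Q0=[P1] Q1=[P3,P4,P5] Q2=[]
t=24-25: P1@Q0 runs 1, rem=1, I/O yield, promote→Q0. Q0=[P1] Q1=[P3,P4,P5] Q2=[]
t=25-26: P1@Q0 runs 1, rem=0, completes. Q0=[] Q1=[P3,P4,P5] Q2=[]
t=26-30: P3@Q1 runs 4, rem=1, quantum used, demote→Q2. Q0=[] Q1=[P4,P5] Q2=[P3]
t=30-34: P4@Q1 runs 4, rem=4, quantum used, demote→Q2. Q0=[] Q1=[P5] Q2=[P3,P4]
t=34-38: P5@Q1 runs 4, rem=5, quantum used, demote→Q2. Q0=[] Q1=[] Q2=[P3,P4,P5]
t=38-39: P3@Q2 runs 1, rem=0, completes. Q0=[] Q1=[] Q2=[P4,P5]
t=39-43: P4@Q2 runs 4, rem=0, completes. Q0=[] Q1=[] Q2=[P5]
t=43-48: P5@Q2 runs 5, rem=0, completes. Q0=[] Q1=[] Q2=[]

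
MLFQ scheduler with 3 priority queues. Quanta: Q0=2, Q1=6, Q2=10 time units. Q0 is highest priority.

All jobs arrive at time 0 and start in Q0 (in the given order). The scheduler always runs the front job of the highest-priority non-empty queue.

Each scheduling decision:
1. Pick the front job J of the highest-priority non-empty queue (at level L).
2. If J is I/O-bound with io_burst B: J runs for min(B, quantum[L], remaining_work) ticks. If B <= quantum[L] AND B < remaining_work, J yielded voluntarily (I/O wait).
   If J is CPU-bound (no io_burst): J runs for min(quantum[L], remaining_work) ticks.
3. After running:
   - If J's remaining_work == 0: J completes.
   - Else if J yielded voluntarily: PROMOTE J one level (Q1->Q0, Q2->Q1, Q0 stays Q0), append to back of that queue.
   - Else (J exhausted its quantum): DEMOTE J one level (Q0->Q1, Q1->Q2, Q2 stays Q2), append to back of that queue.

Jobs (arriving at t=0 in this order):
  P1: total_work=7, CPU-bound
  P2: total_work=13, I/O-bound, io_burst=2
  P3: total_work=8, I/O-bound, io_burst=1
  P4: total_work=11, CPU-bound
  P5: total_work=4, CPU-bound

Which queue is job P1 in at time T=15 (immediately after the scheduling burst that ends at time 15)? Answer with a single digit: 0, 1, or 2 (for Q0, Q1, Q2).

Answer: 1

Derivation:
t=0-2: P1@Q0 runs 2, rem=5, quantum used, demote→Q1. Q0=[P2,P3,P4,P5] Q1=[P1] Q2=[]
t=2-4: P2@Q0 runs 2, rem=11, I/O yield, promote→Q0. Q0=[P3,P4,P5,P2] Q1=[P1] Q2=[]
t=4-5: P3@Q0 runs 1, rem=7, I/O yield, promote→Q0. Q0=[P4,P5,P2,P3] Q1=[P1] Q2=[]
t=5-7: P4@Q0 runs 2, rem=9, quantum used, demote→Q1. Q0=[P5,P2,P3] Q1=[P1,P4] Q2=[]
t=7-9: P5@Q0 runs 2, rem=2, quantum used, demote→Q1. Q0=[P2,P3] Q1=[P1,P4,P5] Q2=[]
t=9-11: P2@Q0 runs 2, rem=9, I/O yield, promote→Q0. Q0=[P3,P2] Q1=[P1,P4,P5] Q2=[]
t=11-12: P3@Q0 runs 1, rem=6, I/O yield, promote→Q0. Q0=[P2,P3] Q1=[P1,P4,P5] Q2=[]
t=12-14: P2@Q0 runs 2, rem=7, I/O yield, promote→Q0. Q0=[P3,P2] Q1=[P1,P4,P5] Q2=[]
t=14-15: P3@Q0 runs 1, rem=5, I/O yield, promote→Q0. Q0=[P2,P3] Q1=[P1,P4,P5] Q2=[]
t=15-17: P2@Q0 runs 2, rem=5, I/O yield, promote→Q0. Q0=[P3,P2] Q1=[P1,P4,P5] Q2=[]
t=17-18: P3@Q0 runs 1, rem=4, I/O yield, promote→Q0. Q0=[P2,P3] Q1=[P1,P4,P5] Q2=[]
t=18-20: P2@Q0 runs 2, rem=3, I/O yield, promote→Q0. Q0=[P3,P2] Q1=[P1,P4,P5] Q2=[]
t=20-21: P3@Q0 runs 1, rem=3, I/O yield, promote→Q0. Q0=[P2,P3] Q1=[P1,P4,P5] Q2=[]
t=21-23: P2@Q0 runs 2, rem=1, I/O yield, promote→Q0. Q0=[P3,P2] Q1=[P1,P4,P5] Q2=[]
t=23-24: P3@Q0 runs 1, rem=2, I/O yield, promote→Q0. Q0=[P2,P3] Q1=[P1,P4,P5] Q2=[]
t=24-25: P2@Q0 runs 1, rem=0, completes. Q0=[P3] Q1=[P1,P4,P5] Q2=[]
t=25-26: P3@Q0 runs 1, rem=1, I/O yield, promote→Q0. Q0=[P3] Q1=[P1,P4,P5] Q2=[]
t=26-27: P3@Q0 runs 1, rem=0, completes. Q0=[] Q1=[P1,P4,P5] Q2=[]
t=27-32: P1@Q1 runs 5, rem=0, completes. Q0=[] Q1=[P4,P5] Q2=[]
t=32-38: P4@Q1 runs 6, rem=3, quantum used, demote→Q2. Q0=[] Q1=[P5] Q2=[P4]
t=38-40: P5@Q1 runs 2, rem=0, completes. Q0=[] Q1=[] Q2=[P4]
t=40-43: P4@Q2 runs 3, rem=0, completes. Q0=[] Q1=[] Q2=[]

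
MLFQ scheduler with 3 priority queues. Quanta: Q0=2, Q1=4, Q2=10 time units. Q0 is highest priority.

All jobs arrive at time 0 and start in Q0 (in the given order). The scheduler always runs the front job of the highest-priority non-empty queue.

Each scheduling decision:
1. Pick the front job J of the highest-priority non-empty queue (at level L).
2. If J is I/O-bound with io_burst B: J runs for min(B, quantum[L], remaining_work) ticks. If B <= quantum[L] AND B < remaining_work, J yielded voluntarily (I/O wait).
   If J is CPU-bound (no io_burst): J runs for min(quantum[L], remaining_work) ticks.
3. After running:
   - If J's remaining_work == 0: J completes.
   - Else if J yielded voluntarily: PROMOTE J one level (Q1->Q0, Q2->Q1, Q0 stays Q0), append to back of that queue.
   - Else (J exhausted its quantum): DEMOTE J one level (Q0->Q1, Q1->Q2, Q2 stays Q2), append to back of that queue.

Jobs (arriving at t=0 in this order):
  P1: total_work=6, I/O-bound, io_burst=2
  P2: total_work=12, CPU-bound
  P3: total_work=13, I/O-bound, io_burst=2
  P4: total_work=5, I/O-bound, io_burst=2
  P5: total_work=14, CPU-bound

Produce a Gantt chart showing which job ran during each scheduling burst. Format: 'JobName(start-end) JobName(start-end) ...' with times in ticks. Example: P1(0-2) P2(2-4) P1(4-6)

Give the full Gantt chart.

t=0-2: P1@Q0 runs 2, rem=4, I/O yield, promote→Q0. Q0=[P2,P3,P4,P5,P1] Q1=[] Q2=[]
t=2-4: P2@Q0 runs 2, rem=10, quantum used, demote→Q1. Q0=[P3,P4,P5,P1] Q1=[P2] Q2=[]
t=4-6: P3@Q0 runs 2, rem=11, I/O yield, promote→Q0. Q0=[P4,P5,P1,P3] Q1=[P2] Q2=[]
t=6-8: P4@Q0 runs 2, rem=3, I/O yield, promote→Q0. Q0=[P5,P1,P3,P4] Q1=[P2] Q2=[]
t=8-10: P5@Q0 runs 2, rem=12, quantum used, demote→Q1. Q0=[P1,P3,P4] Q1=[P2,P5] Q2=[]
t=10-12: P1@Q0 runs 2, rem=2, I/O yield, promote→Q0. Q0=[P3,P4,P1] Q1=[P2,P5] Q2=[]
t=12-14: P3@Q0 runs 2, rem=9, I/O yield, promote→Q0. Q0=[P4,P1,P3] Q1=[P2,P5] Q2=[]
t=14-16: P4@Q0 runs 2, rem=1, I/O yield, promote→Q0. Q0=[P1,P3,P4] Q1=[P2,P5] Q2=[]
t=16-18: P1@Q0 runs 2, rem=0, completes. Q0=[P3,P4] Q1=[P2,P5] Q2=[]
t=18-20: P3@Q0 runs 2, rem=7, I/O yield, promote→Q0. Q0=[P4,P3] Q1=[P2,P5] Q2=[]
t=20-21: P4@Q0 runs 1, rem=0, completes. Q0=[P3] Q1=[P2,P5] Q2=[]
t=21-23: P3@Q0 runs 2, rem=5, I/O yield, promote→Q0. Q0=[P3] Q1=[P2,P5] Q2=[]
t=23-25: P3@Q0 runs 2, rem=3, I/O yield, promote→Q0. Q0=[P3] Q1=[P2,P5] Q2=[]
t=25-27: P3@Q0 runs 2, rem=1, I/O yield, promote→Q0. Q0=[P3] Q1=[P2,P5] Q2=[]
t=27-28: P3@Q0 runs 1, rem=0, completes. Q0=[] Q1=[P2,P5] Q2=[]
t=28-32: P2@Q1 runs 4, rem=6, quantum used, demote→Q2. Q0=[] Q1=[P5] Q2=[P2]
t=32-36: P5@Q1 runs 4, rem=8, quantum used, demote→Q2. Q0=[] Q1=[] Q2=[P2,P5]
t=36-42: P2@Q2 runs 6, rem=0, completes. Q0=[] Q1=[] Q2=[P5]
t=42-50: P5@Q2 runs 8, rem=0, completes. Q0=[] Q1=[] Q2=[]

Answer: P1(0-2) P2(2-4) P3(4-6) P4(6-8) P5(8-10) P1(10-12) P3(12-14) P4(14-16) P1(16-18) P3(18-20) P4(20-21) P3(21-23) P3(23-25) P3(25-27) P3(27-28) P2(28-32) P5(32-36) P2(36-42) P5(42-50)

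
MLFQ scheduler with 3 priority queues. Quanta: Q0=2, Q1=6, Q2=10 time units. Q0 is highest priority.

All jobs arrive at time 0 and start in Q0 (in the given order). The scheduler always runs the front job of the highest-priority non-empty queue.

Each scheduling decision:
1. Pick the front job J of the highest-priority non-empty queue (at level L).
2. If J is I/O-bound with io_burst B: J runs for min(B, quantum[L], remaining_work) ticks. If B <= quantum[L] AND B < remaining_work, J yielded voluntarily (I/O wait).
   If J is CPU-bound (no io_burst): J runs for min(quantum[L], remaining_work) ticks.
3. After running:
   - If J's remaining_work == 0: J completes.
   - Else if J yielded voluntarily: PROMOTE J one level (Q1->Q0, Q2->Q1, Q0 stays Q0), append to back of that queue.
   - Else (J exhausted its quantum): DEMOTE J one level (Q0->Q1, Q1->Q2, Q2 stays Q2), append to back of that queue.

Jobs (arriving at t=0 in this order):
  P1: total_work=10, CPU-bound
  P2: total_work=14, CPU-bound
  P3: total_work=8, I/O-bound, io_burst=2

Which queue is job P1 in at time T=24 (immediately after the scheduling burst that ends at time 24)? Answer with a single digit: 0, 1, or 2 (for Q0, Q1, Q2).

Answer: 2

Derivation:
t=0-2: P1@Q0 runs 2, rem=8, quantum used, demote→Q1. Q0=[P2,P3] Q1=[P1] Q2=[]
t=2-4: P2@Q0 runs 2, rem=12, quantum used, demote→Q1. Q0=[P3] Q1=[P1,P2] Q2=[]
t=4-6: P3@Q0 runs 2, rem=6, I/O yield, promote→Q0. Q0=[P3] Q1=[P1,P2] Q2=[]
t=6-8: P3@Q0 runs 2, rem=4, I/O yield, promote→Q0. Q0=[P3] Q1=[P1,P2] Q2=[]
t=8-10: P3@Q0 runs 2, rem=2, I/O yield, promote→Q0. Q0=[P3] Q1=[P1,P2] Q2=[]
t=10-12: P3@Q0 runs 2, rem=0, completes. Q0=[] Q1=[P1,P2] Q2=[]
t=12-18: P1@Q1 runs 6, rem=2, quantum used, demote→Q2. Q0=[] Q1=[P2] Q2=[P1]
t=18-24: P2@Q1 runs 6, rem=6, quantum used, demote→Q2. Q0=[] Q1=[] Q2=[P1,P2]
t=24-26: P1@Q2 runs 2, rem=0, completes. Q0=[] Q1=[] Q2=[P2]
t=26-32: P2@Q2 runs 6, rem=0, completes. Q0=[] Q1=[] Q2=[]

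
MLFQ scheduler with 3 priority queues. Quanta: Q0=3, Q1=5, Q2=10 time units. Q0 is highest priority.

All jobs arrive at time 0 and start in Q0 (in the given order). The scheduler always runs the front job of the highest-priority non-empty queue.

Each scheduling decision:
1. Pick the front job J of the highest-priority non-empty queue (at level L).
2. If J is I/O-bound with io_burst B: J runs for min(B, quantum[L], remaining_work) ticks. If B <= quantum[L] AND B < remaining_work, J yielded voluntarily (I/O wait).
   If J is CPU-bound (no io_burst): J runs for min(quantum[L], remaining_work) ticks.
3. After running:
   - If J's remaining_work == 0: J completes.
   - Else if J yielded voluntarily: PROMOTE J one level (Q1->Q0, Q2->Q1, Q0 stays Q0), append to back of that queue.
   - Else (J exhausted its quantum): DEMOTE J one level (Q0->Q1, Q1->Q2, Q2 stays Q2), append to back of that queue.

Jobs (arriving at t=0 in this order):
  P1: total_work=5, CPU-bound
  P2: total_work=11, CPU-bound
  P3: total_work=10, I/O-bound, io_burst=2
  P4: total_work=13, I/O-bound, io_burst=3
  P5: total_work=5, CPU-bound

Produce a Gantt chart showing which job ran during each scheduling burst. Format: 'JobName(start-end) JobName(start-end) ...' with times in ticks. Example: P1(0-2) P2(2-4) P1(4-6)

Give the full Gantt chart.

Answer: P1(0-3) P2(3-6) P3(6-8) P4(8-11) P5(11-14) P3(14-16) P4(16-19) P3(19-21) P4(21-24) P3(24-26) P4(26-29) P3(29-31) P4(31-32) P1(32-34) P2(34-39) P5(39-41) P2(41-44)

Derivation:
t=0-3: P1@Q0 runs 3, rem=2, quantum used, demote→Q1. Q0=[P2,P3,P4,P5] Q1=[P1] Q2=[]
t=3-6: P2@Q0 runs 3, rem=8, quantum used, demote→Q1. Q0=[P3,P4,P5] Q1=[P1,P2] Q2=[]
t=6-8: P3@Q0 runs 2, rem=8, I/O yield, promote→Q0. Q0=[P4,P5,P3] Q1=[P1,P2] Q2=[]
t=8-11: P4@Q0 runs 3, rem=10, I/O yield, promote→Q0. Q0=[P5,P3,P4] Q1=[P1,P2] Q2=[]
t=11-14: P5@Q0 runs 3, rem=2, quantum used, demote→Q1. Q0=[P3,P4] Q1=[P1,P2,P5] Q2=[]
t=14-16: P3@Q0 runs 2, rem=6, I/O yield, promote→Q0. Q0=[P4,P3] Q1=[P1,P2,P5] Q2=[]
t=16-19: P4@Q0 runs 3, rem=7, I/O yield, promote→Q0. Q0=[P3,P4] Q1=[P1,P2,P5] Q2=[]
t=19-21: P3@Q0 runs 2, rem=4, I/O yield, promote→Q0. Q0=[P4,P3] Q1=[P1,P2,P5] Q2=[]
t=21-24: P4@Q0 runs 3, rem=4, I/O yield, promote→Q0. Q0=[P3,P4] Q1=[P1,P2,P5] Q2=[]
t=24-26: P3@Q0 runs 2, rem=2, I/O yield, promote→Q0. Q0=[P4,P3] Q1=[P1,P2,P5] Q2=[]
t=26-29: P4@Q0 runs 3, rem=1, I/O yield, promote→Q0. Q0=[P3,P4] Q1=[P1,P2,P5] Q2=[]
t=29-31: P3@Q0 runs 2, rem=0, completes. Q0=[P4] Q1=[P1,P2,P5] Q2=[]
t=31-32: P4@Q0 runs 1, rem=0, completes. Q0=[] Q1=[P1,P2,P5] Q2=[]
t=32-34: P1@Q1 runs 2, rem=0, completes. Q0=[] Q1=[P2,P5] Q2=[]
t=34-39: P2@Q1 runs 5, rem=3, quantum used, demote→Q2. Q0=[] Q1=[P5] Q2=[P2]
t=39-41: P5@Q1 runs 2, rem=0, completes. Q0=[] Q1=[] Q2=[P2]
t=41-44: P2@Q2 runs 3, rem=0, completes. Q0=[] Q1=[] Q2=[]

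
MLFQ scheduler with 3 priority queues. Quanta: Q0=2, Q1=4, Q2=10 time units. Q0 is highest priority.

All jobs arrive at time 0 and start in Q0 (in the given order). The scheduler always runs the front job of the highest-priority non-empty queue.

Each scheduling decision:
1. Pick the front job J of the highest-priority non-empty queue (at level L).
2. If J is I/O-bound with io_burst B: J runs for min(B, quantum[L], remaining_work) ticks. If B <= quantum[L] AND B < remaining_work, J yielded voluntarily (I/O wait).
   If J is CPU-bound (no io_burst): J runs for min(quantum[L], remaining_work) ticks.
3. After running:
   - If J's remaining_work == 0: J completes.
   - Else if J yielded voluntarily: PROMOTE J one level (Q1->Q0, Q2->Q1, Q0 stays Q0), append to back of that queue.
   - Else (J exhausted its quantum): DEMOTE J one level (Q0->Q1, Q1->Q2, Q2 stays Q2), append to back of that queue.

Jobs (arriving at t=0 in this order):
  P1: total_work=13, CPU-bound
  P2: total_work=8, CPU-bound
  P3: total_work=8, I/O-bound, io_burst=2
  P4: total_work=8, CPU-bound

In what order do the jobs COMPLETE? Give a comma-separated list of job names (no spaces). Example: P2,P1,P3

t=0-2: P1@Q0 runs 2, rem=11, quantum used, demote→Q1. Q0=[P2,P3,P4] Q1=[P1] Q2=[]
t=2-4: P2@Q0 runs 2, rem=6, quantum used, demote→Q1. Q0=[P3,P4] Q1=[P1,P2] Q2=[]
t=4-6: P3@Q0 runs 2, rem=6, I/O yield, promote→Q0. Q0=[P4,P3] Q1=[P1,P2] Q2=[]
t=6-8: P4@Q0 runs 2, rem=6, quantum used, demote→Q1. Q0=[P3] Q1=[P1,P2,P4] Q2=[]
t=8-10: P3@Q0 runs 2, rem=4, I/O yield, promote→Q0. Q0=[P3] Q1=[P1,P2,P4] Q2=[]
t=10-12: P3@Q0 runs 2, rem=2, I/O yield, promote→Q0. Q0=[P3] Q1=[P1,P2,P4] Q2=[]
t=12-14: P3@Q0 runs 2, rem=0, completes. Q0=[] Q1=[P1,P2,P4] Q2=[]
t=14-18: P1@Q1 runs 4, rem=7, quantum used, demote→Q2. Q0=[] Q1=[P2,P4] Q2=[P1]
t=18-22: P2@Q1 runs 4, rem=2, quantum used, demote→Q2. Q0=[] Q1=[P4] Q2=[P1,P2]
t=22-26: P4@Q1 runs 4, rem=2, quantum used, demote→Q2. Q0=[] Q1=[] Q2=[P1,P2,P4]
t=26-33: P1@Q2 runs 7, rem=0, completes. Q0=[] Q1=[] Q2=[P2,P4]
t=33-35: P2@Q2 runs 2, rem=0, completes. Q0=[] Q1=[] Q2=[P4]
t=35-37: P4@Q2 runs 2, rem=0, completes. Q0=[] Q1=[] Q2=[]

Answer: P3,P1,P2,P4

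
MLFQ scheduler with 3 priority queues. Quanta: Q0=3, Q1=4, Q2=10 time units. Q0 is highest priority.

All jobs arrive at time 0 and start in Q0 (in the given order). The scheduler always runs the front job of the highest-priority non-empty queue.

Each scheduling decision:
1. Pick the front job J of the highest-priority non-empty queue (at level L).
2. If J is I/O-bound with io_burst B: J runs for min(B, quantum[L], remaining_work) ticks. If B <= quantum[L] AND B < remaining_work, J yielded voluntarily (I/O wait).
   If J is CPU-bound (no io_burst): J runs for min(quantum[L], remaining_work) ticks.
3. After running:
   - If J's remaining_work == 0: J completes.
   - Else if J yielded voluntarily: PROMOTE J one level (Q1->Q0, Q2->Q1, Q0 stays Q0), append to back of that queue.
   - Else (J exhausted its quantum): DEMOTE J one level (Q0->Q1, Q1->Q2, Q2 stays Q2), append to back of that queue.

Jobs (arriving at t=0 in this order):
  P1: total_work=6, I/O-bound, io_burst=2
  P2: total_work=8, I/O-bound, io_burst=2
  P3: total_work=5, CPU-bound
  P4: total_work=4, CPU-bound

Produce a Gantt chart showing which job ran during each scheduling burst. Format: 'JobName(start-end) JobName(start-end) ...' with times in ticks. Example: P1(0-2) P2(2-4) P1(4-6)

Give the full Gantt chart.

Answer: P1(0-2) P2(2-4) P3(4-7) P4(7-10) P1(10-12) P2(12-14) P1(14-16) P2(16-18) P2(18-20) P3(20-22) P4(22-23)

Derivation:
t=0-2: P1@Q0 runs 2, rem=4, I/O yield, promote→Q0. Q0=[P2,P3,P4,P1] Q1=[] Q2=[]
t=2-4: P2@Q0 runs 2, rem=6, I/O yield, promote→Q0. Q0=[P3,P4,P1,P2] Q1=[] Q2=[]
t=4-7: P3@Q0 runs 3, rem=2, quantum used, demote→Q1. Q0=[P4,P1,P2] Q1=[P3] Q2=[]
t=7-10: P4@Q0 runs 3, rem=1, quantum used, demote→Q1. Q0=[P1,P2] Q1=[P3,P4] Q2=[]
t=10-12: P1@Q0 runs 2, rem=2, I/O yield, promote→Q0. Q0=[P2,P1] Q1=[P3,P4] Q2=[]
t=12-14: P2@Q0 runs 2, rem=4, I/O yield, promote→Q0. Q0=[P1,P2] Q1=[P3,P4] Q2=[]
t=14-16: P1@Q0 runs 2, rem=0, completes. Q0=[P2] Q1=[P3,P4] Q2=[]
t=16-18: P2@Q0 runs 2, rem=2, I/O yield, promote→Q0. Q0=[P2] Q1=[P3,P4] Q2=[]
t=18-20: P2@Q0 runs 2, rem=0, completes. Q0=[] Q1=[P3,P4] Q2=[]
t=20-22: P3@Q1 runs 2, rem=0, completes. Q0=[] Q1=[P4] Q2=[]
t=22-23: P4@Q1 runs 1, rem=0, completes. Q0=[] Q1=[] Q2=[]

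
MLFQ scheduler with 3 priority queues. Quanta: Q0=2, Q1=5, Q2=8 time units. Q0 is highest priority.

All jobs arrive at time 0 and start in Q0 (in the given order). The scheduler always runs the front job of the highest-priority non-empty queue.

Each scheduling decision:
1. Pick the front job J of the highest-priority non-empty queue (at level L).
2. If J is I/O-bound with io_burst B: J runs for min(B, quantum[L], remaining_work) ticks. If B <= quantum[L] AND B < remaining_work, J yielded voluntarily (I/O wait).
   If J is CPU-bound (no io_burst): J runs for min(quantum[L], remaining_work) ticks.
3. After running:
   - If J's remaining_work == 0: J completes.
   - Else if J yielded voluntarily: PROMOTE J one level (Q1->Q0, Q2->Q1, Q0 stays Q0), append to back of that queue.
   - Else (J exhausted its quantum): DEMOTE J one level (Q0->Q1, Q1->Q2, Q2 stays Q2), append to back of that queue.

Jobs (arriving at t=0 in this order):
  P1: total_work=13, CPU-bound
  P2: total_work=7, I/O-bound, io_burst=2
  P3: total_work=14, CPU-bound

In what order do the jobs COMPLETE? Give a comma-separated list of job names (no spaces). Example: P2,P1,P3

Answer: P2,P1,P3

Derivation:
t=0-2: P1@Q0 runs 2, rem=11, quantum used, demote→Q1. Q0=[P2,P3] Q1=[P1] Q2=[]
t=2-4: P2@Q0 runs 2, rem=5, I/O yield, promote→Q0. Q0=[P3,P2] Q1=[P1] Q2=[]
t=4-6: P3@Q0 runs 2, rem=12, quantum used, demote→Q1. Q0=[P2] Q1=[P1,P3] Q2=[]
t=6-8: P2@Q0 runs 2, rem=3, I/O yield, promote→Q0. Q0=[P2] Q1=[P1,P3] Q2=[]
t=8-10: P2@Q0 runs 2, rem=1, I/O yield, promote→Q0. Q0=[P2] Q1=[P1,P3] Q2=[]
t=10-11: P2@Q0 runs 1, rem=0, completes. Q0=[] Q1=[P1,P3] Q2=[]
t=11-16: P1@Q1 runs 5, rem=6, quantum used, demote→Q2. Q0=[] Q1=[P3] Q2=[P1]
t=16-21: P3@Q1 runs 5, rem=7, quantum used, demote→Q2. Q0=[] Q1=[] Q2=[P1,P3]
t=21-27: P1@Q2 runs 6, rem=0, completes. Q0=[] Q1=[] Q2=[P3]
t=27-34: P3@Q2 runs 7, rem=0, completes. Q0=[] Q1=[] Q2=[]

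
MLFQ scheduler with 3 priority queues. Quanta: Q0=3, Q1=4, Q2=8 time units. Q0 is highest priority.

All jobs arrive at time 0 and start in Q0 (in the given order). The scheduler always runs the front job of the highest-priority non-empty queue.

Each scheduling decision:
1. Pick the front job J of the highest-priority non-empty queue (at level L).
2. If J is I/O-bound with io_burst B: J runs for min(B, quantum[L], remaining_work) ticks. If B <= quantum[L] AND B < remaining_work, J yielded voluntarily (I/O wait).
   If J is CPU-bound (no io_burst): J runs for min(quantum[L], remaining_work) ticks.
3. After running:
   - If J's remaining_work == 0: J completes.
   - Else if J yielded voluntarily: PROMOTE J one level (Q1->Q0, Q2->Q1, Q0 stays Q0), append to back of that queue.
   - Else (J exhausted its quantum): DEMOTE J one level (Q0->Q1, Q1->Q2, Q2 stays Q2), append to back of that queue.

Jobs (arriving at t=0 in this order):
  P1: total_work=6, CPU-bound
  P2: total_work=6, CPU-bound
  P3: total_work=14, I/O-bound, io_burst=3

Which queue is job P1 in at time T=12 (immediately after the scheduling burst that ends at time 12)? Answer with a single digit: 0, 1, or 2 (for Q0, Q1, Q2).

t=0-3: P1@Q0 runs 3, rem=3, quantum used, demote→Q1. Q0=[P2,P3] Q1=[P1] Q2=[]
t=3-6: P2@Q0 runs 3, rem=3, quantum used, demote→Q1. Q0=[P3] Q1=[P1,P2] Q2=[]
t=6-9: P3@Q0 runs 3, rem=11, I/O yield, promote→Q0. Q0=[P3] Q1=[P1,P2] Q2=[]
t=9-12: P3@Q0 runs 3, rem=8, I/O yield, promote→Q0. Q0=[P3] Q1=[P1,P2] Q2=[]
t=12-15: P3@Q0 runs 3, rem=5, I/O yield, promote→Q0. Q0=[P3] Q1=[P1,P2] Q2=[]
t=15-18: P3@Q0 runs 3, rem=2, I/O yield, promote→Q0. Q0=[P3] Q1=[P1,P2] Q2=[]
t=18-20: P3@Q0 runs 2, rem=0, completes. Q0=[] Q1=[P1,P2] Q2=[]
t=20-23: P1@Q1 runs 3, rem=0, completes. Q0=[] Q1=[P2] Q2=[]
t=23-26: P2@Q1 runs 3, rem=0, completes. Q0=[] Q1=[] Q2=[]

Answer: 1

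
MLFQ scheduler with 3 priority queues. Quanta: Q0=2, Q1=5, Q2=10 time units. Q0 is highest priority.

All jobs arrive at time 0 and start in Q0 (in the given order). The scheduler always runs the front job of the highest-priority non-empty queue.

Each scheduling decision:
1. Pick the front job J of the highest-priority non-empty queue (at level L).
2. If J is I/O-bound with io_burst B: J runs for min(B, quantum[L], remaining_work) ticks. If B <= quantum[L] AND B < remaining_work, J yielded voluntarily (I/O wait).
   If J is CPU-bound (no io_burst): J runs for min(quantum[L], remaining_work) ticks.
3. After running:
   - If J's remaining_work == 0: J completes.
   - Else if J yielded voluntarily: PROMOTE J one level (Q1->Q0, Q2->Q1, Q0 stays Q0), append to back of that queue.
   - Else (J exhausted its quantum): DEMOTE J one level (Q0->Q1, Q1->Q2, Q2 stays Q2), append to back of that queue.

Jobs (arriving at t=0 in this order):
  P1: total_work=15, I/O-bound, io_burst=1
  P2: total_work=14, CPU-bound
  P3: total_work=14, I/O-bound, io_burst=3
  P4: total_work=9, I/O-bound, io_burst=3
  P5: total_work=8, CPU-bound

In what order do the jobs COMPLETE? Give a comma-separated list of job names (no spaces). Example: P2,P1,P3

t=0-1: P1@Q0 runs 1, rem=14, I/O yield, promote→Q0. Q0=[P2,P3,P4,P5,P1] Q1=[] Q2=[]
t=1-3: P2@Q0 runs 2, rem=12, quantum used, demote→Q1. Q0=[P3,P4,P5,P1] Q1=[P2] Q2=[]
t=3-5: P3@Q0 runs 2, rem=12, quantum used, demote→Q1. Q0=[P4,P5,P1] Q1=[P2,P3] Q2=[]
t=5-7: P4@Q0 runs 2, rem=7, quantum used, demote→Q1. Q0=[P5,P1] Q1=[P2,P3,P4] Q2=[]
t=7-9: P5@Q0 runs 2, rem=6, quantum used, demote→Q1. Q0=[P1] Q1=[P2,P3,P4,P5] Q2=[]
t=9-10: P1@Q0 runs 1, rem=13, I/O yield, promote→Q0. Q0=[P1] Q1=[P2,P3,P4,P5] Q2=[]
t=10-11: P1@Q0 runs 1, rem=12, I/O yield, promote→Q0. Q0=[P1] Q1=[P2,P3,P4,P5] Q2=[]
t=11-12: P1@Q0 runs 1, rem=11, I/O yield, promote→Q0. Q0=[P1] Q1=[P2,P3,P4,P5] Q2=[]
t=12-13: P1@Q0 runs 1, rem=10, I/O yield, promote→Q0. Q0=[P1] Q1=[P2,P3,P4,P5] Q2=[]
t=13-14: P1@Q0 runs 1, rem=9, I/O yield, promote→Q0. Q0=[P1] Q1=[P2,P3,P4,P5] Q2=[]
t=14-15: P1@Q0 runs 1, rem=8, I/O yield, promote→Q0. Q0=[P1] Q1=[P2,P3,P4,P5] Q2=[]
t=15-16: P1@Q0 runs 1, rem=7, I/O yield, promote→Q0. Q0=[P1] Q1=[P2,P3,P4,P5] Q2=[]
t=16-17: P1@Q0 runs 1, rem=6, I/O yield, promote→Q0. Q0=[P1] Q1=[P2,P3,P4,P5] Q2=[]
t=17-18: P1@Q0 runs 1, rem=5, I/O yield, promote→Q0. Q0=[P1] Q1=[P2,P3,P4,P5] Q2=[]
t=18-19: P1@Q0 runs 1, rem=4, I/O yield, promote→Q0. Q0=[P1] Q1=[P2,P3,P4,P5] Q2=[]
t=19-20: P1@Q0 runs 1, rem=3, I/O yield, promote→Q0. Q0=[P1] Q1=[P2,P3,P4,P5] Q2=[]
t=20-21: P1@Q0 runs 1, rem=2, I/O yield, promote→Q0. Q0=[P1] Q1=[P2,P3,P4,P5] Q2=[]
t=21-22: P1@Q0 runs 1, rem=1, I/O yield, promote→Q0. Q0=[P1] Q1=[P2,P3,P4,P5] Q2=[]
t=22-23: P1@Q0 runs 1, rem=0, completes. Q0=[] Q1=[P2,P3,P4,P5] Q2=[]
t=23-28: P2@Q1 runs 5, rem=7, quantum used, demote→Q2. Q0=[] Q1=[P3,P4,P5] Q2=[P2]
t=28-31: P3@Q1 runs 3, rem=9, I/O yield, promote→Q0. Q0=[P3] Q1=[P4,P5] Q2=[P2]
t=31-33: P3@Q0 runs 2, rem=7, quantum used, demote→Q1. Q0=[] Q1=[P4,P5,P3] Q2=[P2]
t=33-36: P4@Q1 runs 3, rem=4, I/O yield, promote→Q0. Q0=[P4] Q1=[P5,P3] Q2=[P2]
t=36-38: P4@Q0 runs 2, rem=2, quantum used, demote→Q1. Q0=[] Q1=[P5,P3,P4] Q2=[P2]
t=38-43: P5@Q1 runs 5, rem=1, quantum used, demote→Q2. Q0=[] Q1=[P3,P4] Q2=[P2,P5]
t=43-46: P3@Q1 runs 3, rem=4, I/O yield, promote→Q0. Q0=[P3] Q1=[P4] Q2=[P2,P5]
t=46-48: P3@Q0 runs 2, rem=2, quantum used, demote→Q1. Q0=[] Q1=[P4,P3] Q2=[P2,P5]
t=48-50: P4@Q1 runs 2, rem=0, completes. Q0=[] Q1=[P3] Q2=[P2,P5]
t=50-52: P3@Q1 runs 2, rem=0, completes. Q0=[] Q1=[] Q2=[P2,P5]
t=52-59: P2@Q2 runs 7, rem=0, completes. Q0=[] Q1=[] Q2=[P5]
t=59-60: P5@Q2 runs 1, rem=0, completes. Q0=[] Q1=[] Q2=[]

Answer: P1,P4,P3,P2,P5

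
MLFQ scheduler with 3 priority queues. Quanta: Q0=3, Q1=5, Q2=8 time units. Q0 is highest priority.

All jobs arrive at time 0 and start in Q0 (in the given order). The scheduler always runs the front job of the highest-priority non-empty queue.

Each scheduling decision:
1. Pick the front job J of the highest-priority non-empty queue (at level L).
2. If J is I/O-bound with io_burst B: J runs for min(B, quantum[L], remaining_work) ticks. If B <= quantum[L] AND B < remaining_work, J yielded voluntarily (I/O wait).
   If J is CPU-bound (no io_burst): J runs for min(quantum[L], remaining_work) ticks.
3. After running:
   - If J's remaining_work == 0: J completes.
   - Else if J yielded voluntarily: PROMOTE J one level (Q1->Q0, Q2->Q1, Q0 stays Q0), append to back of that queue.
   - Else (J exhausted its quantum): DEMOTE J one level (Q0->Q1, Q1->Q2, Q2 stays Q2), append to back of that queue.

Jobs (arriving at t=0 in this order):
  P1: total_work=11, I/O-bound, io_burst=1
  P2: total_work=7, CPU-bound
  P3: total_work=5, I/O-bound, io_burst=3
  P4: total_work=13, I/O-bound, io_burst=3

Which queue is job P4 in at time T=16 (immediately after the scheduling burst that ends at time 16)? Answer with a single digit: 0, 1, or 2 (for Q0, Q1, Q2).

t=0-1: P1@Q0 runs 1, rem=10, I/O yield, promote→Q0. Q0=[P2,P3,P4,P1] Q1=[] Q2=[]
t=1-4: P2@Q0 runs 3, rem=4, quantum used, demote→Q1. Q0=[P3,P4,P1] Q1=[P2] Q2=[]
t=4-7: P3@Q0 runs 3, rem=2, I/O yield, promote→Q0. Q0=[P4,P1,P3] Q1=[P2] Q2=[]
t=7-10: P4@Q0 runs 3, rem=10, I/O yield, promote→Q0. Q0=[P1,P3,P4] Q1=[P2] Q2=[]
t=10-11: P1@Q0 runs 1, rem=9, I/O yield, promote→Q0. Q0=[P3,P4,P1] Q1=[P2] Q2=[]
t=11-13: P3@Q0 runs 2, rem=0, completes. Q0=[P4,P1] Q1=[P2] Q2=[]
t=13-16: P4@Q0 runs 3, rem=7, I/O yield, promote→Q0. Q0=[P1,P4] Q1=[P2] Q2=[]
t=16-17: P1@Q0 runs 1, rem=8, I/O yield, promote→Q0. Q0=[P4,P1] Q1=[P2] Q2=[]
t=17-20: P4@Q0 runs 3, rem=4, I/O yield, promote→Q0. Q0=[P1,P4] Q1=[P2] Q2=[]
t=20-21: P1@Q0 runs 1, rem=7, I/O yield, promote→Q0. Q0=[P4,P1] Q1=[P2] Q2=[]
t=21-24: P4@Q0 runs 3, rem=1, I/O yield, promote→Q0. Q0=[P1,P4] Q1=[P2] Q2=[]
t=24-25: P1@Q0 runs 1, rem=6, I/O yield, promote→Q0. Q0=[P4,P1] Q1=[P2] Q2=[]
t=25-26: P4@Q0 runs 1, rem=0, completes. Q0=[P1] Q1=[P2] Q2=[]
t=26-27: P1@Q0 runs 1, rem=5, I/O yield, promote→Q0. Q0=[P1] Q1=[P2] Q2=[]
t=27-28: P1@Q0 runs 1, rem=4, I/O yield, promote→Q0. Q0=[P1] Q1=[P2] Q2=[]
t=28-29: P1@Q0 runs 1, rem=3, I/O yield, promote→Q0. Q0=[P1] Q1=[P2] Q2=[]
t=29-30: P1@Q0 runs 1, rem=2, I/O yield, promote→Q0. Q0=[P1] Q1=[P2] Q2=[]
t=30-31: P1@Q0 runs 1, rem=1, I/O yield, promote→Q0. Q0=[P1] Q1=[P2] Q2=[]
t=31-32: P1@Q0 runs 1, rem=0, completes. Q0=[] Q1=[P2] Q2=[]
t=32-36: P2@Q1 runs 4, rem=0, completes. Q0=[] Q1=[] Q2=[]

Answer: 0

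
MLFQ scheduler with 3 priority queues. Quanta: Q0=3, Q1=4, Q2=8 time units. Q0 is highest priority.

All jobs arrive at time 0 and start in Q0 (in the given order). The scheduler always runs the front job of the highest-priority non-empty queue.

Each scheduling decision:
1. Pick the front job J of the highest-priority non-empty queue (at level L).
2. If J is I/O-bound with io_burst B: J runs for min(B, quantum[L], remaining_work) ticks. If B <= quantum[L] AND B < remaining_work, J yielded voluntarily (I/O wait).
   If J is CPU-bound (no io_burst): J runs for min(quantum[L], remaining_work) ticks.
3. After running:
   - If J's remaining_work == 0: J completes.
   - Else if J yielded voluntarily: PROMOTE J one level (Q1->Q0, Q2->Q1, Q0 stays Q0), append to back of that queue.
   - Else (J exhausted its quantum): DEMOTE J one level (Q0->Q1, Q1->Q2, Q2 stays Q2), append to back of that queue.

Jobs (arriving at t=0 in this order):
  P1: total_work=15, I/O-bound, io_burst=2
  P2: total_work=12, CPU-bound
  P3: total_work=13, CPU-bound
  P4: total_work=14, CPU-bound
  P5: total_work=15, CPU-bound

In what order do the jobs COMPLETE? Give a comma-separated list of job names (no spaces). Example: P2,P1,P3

t=0-2: P1@Q0 runs 2, rem=13, I/O yield, promote→Q0. Q0=[P2,P3,P4,P5,P1] Q1=[] Q2=[]
t=2-5: P2@Q0 runs 3, rem=9, quantum used, demote→Q1. Q0=[P3,P4,P5,P1] Q1=[P2] Q2=[]
t=5-8: P3@Q0 runs 3, rem=10, quantum used, demote→Q1. Q0=[P4,P5,P1] Q1=[P2,P3] Q2=[]
t=8-11: P4@Q0 runs 3, rem=11, quantum used, demote→Q1. Q0=[P5,P1] Q1=[P2,P3,P4] Q2=[]
t=11-14: P5@Q0 runs 3, rem=12, quantum used, demote→Q1. Q0=[P1] Q1=[P2,P3,P4,P5] Q2=[]
t=14-16: P1@Q0 runs 2, rem=11, I/O yield, promote→Q0. Q0=[P1] Q1=[P2,P3,P4,P5] Q2=[]
t=16-18: P1@Q0 runs 2, rem=9, I/O yield, promote→Q0. Q0=[P1] Q1=[P2,P3,P4,P5] Q2=[]
t=18-20: P1@Q0 runs 2, rem=7, I/O yield, promote→Q0. Q0=[P1] Q1=[P2,P3,P4,P5] Q2=[]
t=20-22: P1@Q0 runs 2, rem=5, I/O yield, promote→Q0. Q0=[P1] Q1=[P2,P3,P4,P5] Q2=[]
t=22-24: P1@Q0 runs 2, rem=3, I/O yield, promote→Q0. Q0=[P1] Q1=[P2,P3,P4,P5] Q2=[]
t=24-26: P1@Q0 runs 2, rem=1, I/O yield, promote→Q0. Q0=[P1] Q1=[P2,P3,P4,P5] Q2=[]
t=26-27: P1@Q0 runs 1, rem=0, completes. Q0=[] Q1=[P2,P3,P4,P5] Q2=[]
t=27-31: P2@Q1 runs 4, rem=5, quantum used, demote→Q2. Q0=[] Q1=[P3,P4,P5] Q2=[P2]
t=31-35: P3@Q1 runs 4, rem=6, quantum used, demote→Q2. Q0=[] Q1=[P4,P5] Q2=[P2,P3]
t=35-39: P4@Q1 runs 4, rem=7, quantum used, demote→Q2. Q0=[] Q1=[P5] Q2=[P2,P3,P4]
t=39-43: P5@Q1 runs 4, rem=8, quantum used, demote→Q2. Q0=[] Q1=[] Q2=[P2,P3,P4,P5]
t=43-48: P2@Q2 runs 5, rem=0, completes. Q0=[] Q1=[] Q2=[P3,P4,P5]
t=48-54: P3@Q2 runs 6, rem=0, completes. Q0=[] Q1=[] Q2=[P4,P5]
t=54-61: P4@Q2 runs 7, rem=0, completes. Q0=[] Q1=[] Q2=[P5]
t=61-69: P5@Q2 runs 8, rem=0, completes. Q0=[] Q1=[] Q2=[]

Answer: P1,P2,P3,P4,P5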